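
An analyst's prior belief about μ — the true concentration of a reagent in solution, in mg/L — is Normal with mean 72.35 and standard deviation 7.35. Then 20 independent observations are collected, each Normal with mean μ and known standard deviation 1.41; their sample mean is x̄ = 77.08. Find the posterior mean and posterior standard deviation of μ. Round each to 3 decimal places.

Posterior mean ≈ 77.071; posterior SD ≈ 0.315

Prior precision 1/τ₀² = 1/7.35² = 0.0185108; data precision n/σ² = 20/1.41² = 10.0599.
Posterior precision = 0.0185108 + 10.0599 = 10.0784, giving posterior SD = 1/√10.0784 = 0.315.
Posterior mean = (0.0185108·72.35 + 10.0599·77.08) / 10.0784 = 77.071.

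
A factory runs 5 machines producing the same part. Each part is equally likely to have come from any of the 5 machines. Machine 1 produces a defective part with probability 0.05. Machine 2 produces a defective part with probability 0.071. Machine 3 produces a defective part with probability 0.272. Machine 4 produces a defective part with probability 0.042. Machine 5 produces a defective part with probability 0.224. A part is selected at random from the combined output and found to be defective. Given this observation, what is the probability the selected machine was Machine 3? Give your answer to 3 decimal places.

Tabulate prior·likelihood by source: [1] prior 0.2, lik 0.05, product 0.01000; [2] prior 0.2, lik 0.071, product 0.01420; [3] prior 0.2, lik 0.272, product 0.05440; [4] prior 0.2, lik 0.042, product 0.008400; [5] prior 0.2, lik 0.224, product 0.04480.
Normalizing constant = 0.13180; the posterior for Machine 3 is its product over the sum, 0.05440/0.13180 = 0.413.

Posterior probability ≈ 0.413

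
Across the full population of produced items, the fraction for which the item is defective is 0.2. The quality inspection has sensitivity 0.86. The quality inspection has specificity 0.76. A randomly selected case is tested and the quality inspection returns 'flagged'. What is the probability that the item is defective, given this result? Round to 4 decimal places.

Write H for 'the item is defective'. Prior odds H:¬H = 0.2/0.8 = 0.25000. For the 'flagged' outcome, the likelihood ratio is 0.86/0.24 = 3.5833.
Posterior odds = 0.25000 × 3.5833 = 0.89583, so P(H|E) = 0.89583/(1+0.89583) = 0.4725.

P(H | E) ≈ 0.4725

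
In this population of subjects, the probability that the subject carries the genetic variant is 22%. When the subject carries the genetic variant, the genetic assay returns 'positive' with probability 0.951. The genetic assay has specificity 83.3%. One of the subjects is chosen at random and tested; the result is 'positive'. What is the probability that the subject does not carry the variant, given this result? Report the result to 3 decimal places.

P(¬H | E) ≈ 0.384

Let H be the event that the subject carries the genetic variant. P(H) = 0.22, so P(¬H) = 0.78. With E the 'positive' result, P(E|H) = 0.951 and P(E|¬H) = 0.167.
P(E) = 0.951·0.22 + 0.167·0.78 = 0.20922 + 0.13026 = 0.33948.
By Bayes' theorem, P(H|E) = 0.20922 / 0.33948 = 0.616. Hence P(¬H|E) = 1 − 0.616 = 0.384.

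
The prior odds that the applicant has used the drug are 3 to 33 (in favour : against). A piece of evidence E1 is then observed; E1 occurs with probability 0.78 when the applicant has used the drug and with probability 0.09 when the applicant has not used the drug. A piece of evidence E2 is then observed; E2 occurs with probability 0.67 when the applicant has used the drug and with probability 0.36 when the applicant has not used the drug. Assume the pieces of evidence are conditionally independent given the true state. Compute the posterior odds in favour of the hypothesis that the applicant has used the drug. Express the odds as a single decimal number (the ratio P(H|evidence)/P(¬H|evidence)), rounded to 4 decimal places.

Posterior odds ≈ 1.4663

Prior odds = 3/33 = 0.090909. In log-odds, ln(0.090909) = -2.3979.
Add log likelihood ratios: ln(8.6667) + ln(1.8611) = 2.7807.
Posterior log-odds = 0.38276, so posterior odds = exp(0.38276) = 1.4663.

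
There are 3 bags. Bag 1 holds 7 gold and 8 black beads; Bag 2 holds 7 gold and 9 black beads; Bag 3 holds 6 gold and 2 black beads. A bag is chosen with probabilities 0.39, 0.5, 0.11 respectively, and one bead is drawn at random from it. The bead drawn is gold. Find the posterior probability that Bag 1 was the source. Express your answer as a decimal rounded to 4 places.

P(gold|Bag 1) = 0.4667; P(gold|Bag 2) = 0.4375; P(gold|Bag 3) = 0.75.
Prior × likelihood for each source: 0.39·0.4667=0.1820, 0.5·0.4375=0.2188, 0.11·0.75=0.08250. Summing gives P(gold) = 0.48325.
P(Bag 1 | gold) = 0.1820 / 0.48325 = 0.3766.

Posterior probability ≈ 0.3766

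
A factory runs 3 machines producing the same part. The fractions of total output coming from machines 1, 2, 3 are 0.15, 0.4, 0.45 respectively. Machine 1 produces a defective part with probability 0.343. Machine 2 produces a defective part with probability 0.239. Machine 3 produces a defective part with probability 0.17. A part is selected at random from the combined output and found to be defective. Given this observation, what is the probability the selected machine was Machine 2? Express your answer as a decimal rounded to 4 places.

Posterior probability ≈ 0.4276

Tabulate prior·likelihood by source: [1] prior 0.15, lik 0.343, product 0.05145; [2] prior 0.4, lik 0.239, product 0.09560; [3] prior 0.45, lik 0.17, product 0.07650.
Normalizing constant = 0.22355; the posterior for Machine 2 is its product over the sum, 0.09560/0.22355 = 0.4276.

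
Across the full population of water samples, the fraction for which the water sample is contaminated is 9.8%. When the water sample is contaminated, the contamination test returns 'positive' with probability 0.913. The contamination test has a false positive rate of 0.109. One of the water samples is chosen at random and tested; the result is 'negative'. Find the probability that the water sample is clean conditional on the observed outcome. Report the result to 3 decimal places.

Write H for 'the water sample is contaminated'. Prior odds H:¬H = 0.098/0.902 = 0.10865. For the 'negative' outcome, the likelihood ratio is 0.087/0.891 = 0.097643.
Posterior odds = 0.10865 × 0.097643 = 0.010609, so P(H|E) = 0.010609/(1+0.010609) = 0.010. Then P(¬H|E) = 1 − 0.010 = 0.990.

P(¬H | E) ≈ 0.990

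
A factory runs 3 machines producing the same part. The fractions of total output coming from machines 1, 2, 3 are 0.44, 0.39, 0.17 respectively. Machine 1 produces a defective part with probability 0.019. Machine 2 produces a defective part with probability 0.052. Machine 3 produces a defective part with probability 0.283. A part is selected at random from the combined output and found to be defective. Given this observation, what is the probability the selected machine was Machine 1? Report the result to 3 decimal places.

Posterior probability ≈ 0.109

Tabulate prior·likelihood by source: [1] prior 0.44, lik 0.019, product 0.008360; [2] prior 0.39, lik 0.052, product 0.02028; [3] prior 0.17, lik 0.283, product 0.04811.
Normalizing constant = 0.076750; the posterior for Machine 1 is its product over the sum, 0.008360/0.076750 = 0.109.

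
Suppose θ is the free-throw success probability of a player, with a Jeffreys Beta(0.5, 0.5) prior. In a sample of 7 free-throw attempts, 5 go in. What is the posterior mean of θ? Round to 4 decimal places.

Posterior mean ≈ 0.6875

Observing 5 successes and 2 failures updates Beta(0.5, 0.5) by adding the success and failure counts to the two shape parameters: α = 0.5+5 = 5.5, β = 0.5+2 = 2.5.
E[θ | data] = 5.5/(5.5+2.5) = 0.6875.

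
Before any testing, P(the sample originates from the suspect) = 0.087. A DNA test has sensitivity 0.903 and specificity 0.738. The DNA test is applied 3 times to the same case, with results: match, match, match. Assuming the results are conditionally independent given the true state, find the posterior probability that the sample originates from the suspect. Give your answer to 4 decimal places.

Posterior P(H) ≈ 0.7960

With H the event that the sample originates from the suspect, the joint likelihood of the observed sequence is P(data|H) = 0.903·0.903·0.903 = 0.73631 and P(data|¬H) = 0.262·0.262·0.262 = 0.017985.
Bayes: P(H|data) = 0.087·0.73631 / (0.087·0.73631 + 0.913·0.017985) = 0.064059/0.080479 = 0.7960.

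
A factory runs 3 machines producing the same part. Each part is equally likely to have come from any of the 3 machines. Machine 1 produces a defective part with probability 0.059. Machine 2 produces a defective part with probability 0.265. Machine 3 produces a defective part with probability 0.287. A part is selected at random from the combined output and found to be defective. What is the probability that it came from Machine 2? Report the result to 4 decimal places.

Posterior probability ≈ 0.4337

P(defective|M1) = 0.059; P(defective|M2) = 0.265; P(defective|M3) = 0.287.
Prior × likelihood for each source: 0.333333·0.059=0.01967, 0.333333·0.265=0.08833, 0.333333·0.287=0.09567. Summing gives P(defective) = 0.20367.
P(Machine 2 | defective) = 0.08833 / 0.20367 = 0.4337.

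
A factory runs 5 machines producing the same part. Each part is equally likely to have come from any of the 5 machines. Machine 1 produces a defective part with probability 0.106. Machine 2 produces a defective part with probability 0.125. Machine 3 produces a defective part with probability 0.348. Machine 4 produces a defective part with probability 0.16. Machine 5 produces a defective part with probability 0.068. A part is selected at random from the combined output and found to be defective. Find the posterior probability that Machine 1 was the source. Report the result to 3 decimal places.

Tabulate prior·likelihood by source: [1] prior 0.2, lik 0.106, product 0.02120; [2] prior 0.2, lik 0.125, product 0.02500; [3] prior 0.2, lik 0.348, product 0.06960; [4] prior 0.2, lik 0.16, product 0.03200; [5] prior 0.2, lik 0.068, product 0.01360.
Normalizing constant = 0.16140; the posterior for Machine 1 is its product over the sum, 0.02120/0.16140 = 0.131.

Posterior probability ≈ 0.131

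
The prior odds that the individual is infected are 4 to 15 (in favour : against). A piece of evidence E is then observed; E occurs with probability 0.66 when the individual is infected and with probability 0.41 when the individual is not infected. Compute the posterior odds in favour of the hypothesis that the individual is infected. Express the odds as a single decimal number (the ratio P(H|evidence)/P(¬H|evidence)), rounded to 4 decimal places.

Prior odds = 4/15 = 0.26667. In log-odds, ln(0.26667) = -1.3218.
Add log likelihood ratio: ln(1.6098) = 0.47608.
Posterior log-odds = -0.84567, so posterior odds = exp(-0.84567) = 0.42927.

Posterior odds ≈ 0.4293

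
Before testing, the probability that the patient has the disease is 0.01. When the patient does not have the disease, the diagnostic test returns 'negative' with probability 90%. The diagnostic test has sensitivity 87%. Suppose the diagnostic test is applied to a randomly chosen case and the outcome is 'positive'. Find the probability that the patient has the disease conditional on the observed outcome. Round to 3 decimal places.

Let H be the event that the patient has the disease. P(H) = 0.01, so P(¬H) = 0.99. With E the 'positive' result, P(E|H) = 0.87 and P(E|¬H) = 0.1.
P(E) = 0.87·0.01 + 0.1·0.99 = 0.0087000 + 0.099000 = 0.10770.
By Bayes' theorem, P(H|E) = 0.0087000 / 0.10770 = 0.081.

P(H | E) ≈ 0.081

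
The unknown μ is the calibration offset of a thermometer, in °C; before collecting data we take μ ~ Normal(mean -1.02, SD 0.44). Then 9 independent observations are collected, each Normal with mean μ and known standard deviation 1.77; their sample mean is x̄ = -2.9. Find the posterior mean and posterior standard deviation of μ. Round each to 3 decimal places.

Posterior mean ≈ -1.692; posterior SD ≈ 0.353

With known σ, the Normal prior is conjugate. Weight on the data is w = (n/σ²)/(n/σ² + 1/τ₀²) = 2.87274/(2.87274+5.16529) = 0.35739.
Posterior mean = w·x̄ + (1−w)·μ₀ = 0.35739·-2.9 + 0.64261·-1.02 = -1.692. Posterior variance = 1/(2.87274+5.16529) = 0.124409, so SD = 0.353.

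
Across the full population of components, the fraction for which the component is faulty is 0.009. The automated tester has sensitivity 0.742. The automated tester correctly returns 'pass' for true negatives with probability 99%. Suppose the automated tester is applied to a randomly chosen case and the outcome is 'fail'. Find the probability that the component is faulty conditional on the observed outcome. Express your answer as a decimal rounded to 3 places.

P(H | E) ≈ 0.403

Write H for 'the component is faulty'. Prior odds H:¬H = 0.009/0.991 = 0.0090817. For the 'fail' outcome, the likelihood ratio is 0.742/0.01 = 74.200.
Posterior odds = 0.0090817 × 74.200 = 0.67386, so P(H|E) = 0.67386/(1+0.67386) = 0.403.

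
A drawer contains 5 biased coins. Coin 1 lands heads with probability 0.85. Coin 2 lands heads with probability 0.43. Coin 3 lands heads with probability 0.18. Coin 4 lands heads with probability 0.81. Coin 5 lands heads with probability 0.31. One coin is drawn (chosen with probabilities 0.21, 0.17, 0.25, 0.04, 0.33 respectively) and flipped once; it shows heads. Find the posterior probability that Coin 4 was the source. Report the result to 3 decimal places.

Posterior probability ≈ 0.075

P(heads|C1) = 0.85; P(heads|C2) = 0.43; P(heads|C3) = 0.18; P(heads|C4) = 0.81; P(heads|C5) = 0.31.
Prior × likelihood for each source: 0.21·0.85=0.1785, 0.17·0.43=0.07310, 0.25·0.18=0.04500, 0.04·0.81=0.03240, 0.33·0.31=0.1023. Summing gives P(heads) = 0.43130.
P(Coin 4 | heads) = 0.03240 / 0.43130 = 0.075.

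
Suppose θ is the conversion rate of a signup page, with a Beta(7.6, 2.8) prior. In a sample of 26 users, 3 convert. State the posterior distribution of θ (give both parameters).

The binomial likelihood is conjugate to the Beta prior: with 3 successes and 23 failures, the posterior is Beta(7.6+3, 2.8+23) = Beta(10.6, 25.8).

Posterior: Beta(10.6, 25.8)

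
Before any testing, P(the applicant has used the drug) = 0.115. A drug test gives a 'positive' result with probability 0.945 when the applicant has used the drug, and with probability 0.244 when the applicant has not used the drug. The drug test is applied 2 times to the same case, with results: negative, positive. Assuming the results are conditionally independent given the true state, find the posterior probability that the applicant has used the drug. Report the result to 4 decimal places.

Posterior P(H) ≈ 0.0353

Let H be the event that the applicant has used the drug; start with P(H) = 0.115. P('positive'|H) = 0.945, P('positive'|¬H) = 0.244.
Update on result 1 ('negative'): P(H) ← 0.055·0.1150 / (0.055·0.1150 + 0.756·0.8850) = 0.0063250/0.67539 = 0.0094.
Update on result 2 ('positive'): P(H) ← 0.945·0.0094 / (0.945·0.0094 + 0.244·0.9906) = 0.0088500/0.25056 = 0.0353.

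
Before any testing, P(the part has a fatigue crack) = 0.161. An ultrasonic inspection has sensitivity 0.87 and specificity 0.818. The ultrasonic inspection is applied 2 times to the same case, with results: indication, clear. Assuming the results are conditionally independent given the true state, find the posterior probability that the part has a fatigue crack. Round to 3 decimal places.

Posterior P(H) ≈ 0.127

Let H be the event that the part has a fatigue crack; start with P(H) = 0.161. P('indication'|H) = 0.87, P('indication'|¬H) = 0.182.
Update on result 1 ('indication'): P(H) ← 0.87·0.1610 / (0.87·0.1610 + 0.182·0.8390) = 0.14007/0.29277 = 0.4784.
Update on result 2 ('clear'): P(H) ← 0.13·0.4784 / (0.13·0.4784 + 0.818·0.5216) = 0.062196/0.48884 = 0.1272.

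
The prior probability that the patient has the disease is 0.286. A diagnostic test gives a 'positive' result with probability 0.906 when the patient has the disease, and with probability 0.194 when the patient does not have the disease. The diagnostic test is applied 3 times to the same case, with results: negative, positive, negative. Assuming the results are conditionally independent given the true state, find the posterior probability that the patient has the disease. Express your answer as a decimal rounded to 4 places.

Posterior P(H) ≈ 0.0248

With H the event that the patient has the disease, the joint likelihood of the observed sequence is P(data|H) = 0.094·0.906·0.094 = 0.0080054 and P(data|¬H) = 0.806·0.194·0.806 = 0.12603.
Bayes: P(H|data) = 0.286·0.0080054 / (0.286·0.0080054 + 0.714·0.12603) = 0.0022895/0.092275 = 0.0248.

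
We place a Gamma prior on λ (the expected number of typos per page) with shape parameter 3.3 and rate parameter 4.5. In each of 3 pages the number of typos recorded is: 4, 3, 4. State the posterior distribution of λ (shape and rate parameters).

The Poisson likelihood adds the total count to the shape and the number of exposure periods to the rate. Here ∑xᵢ = 11 and n = 3, so shape 3.3→14.3 and rate 4.5→7.5.

Posterior: Gamma(shape=14.3, rate=7.5)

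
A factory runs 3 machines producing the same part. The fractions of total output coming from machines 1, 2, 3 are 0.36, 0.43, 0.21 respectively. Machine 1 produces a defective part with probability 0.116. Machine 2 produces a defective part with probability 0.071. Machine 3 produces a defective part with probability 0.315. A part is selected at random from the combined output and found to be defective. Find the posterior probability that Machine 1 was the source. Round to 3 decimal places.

Tabulate prior·likelihood by source: [1] prior 0.36, lik 0.116, product 0.04176; [2] prior 0.43, lik 0.071, product 0.03053; [3] prior 0.21, lik 0.315, product 0.06615.
Normalizing constant = 0.13844; the posterior for Machine 1 is its product over the sum, 0.04176/0.13844 = 0.302.

Posterior probability ≈ 0.302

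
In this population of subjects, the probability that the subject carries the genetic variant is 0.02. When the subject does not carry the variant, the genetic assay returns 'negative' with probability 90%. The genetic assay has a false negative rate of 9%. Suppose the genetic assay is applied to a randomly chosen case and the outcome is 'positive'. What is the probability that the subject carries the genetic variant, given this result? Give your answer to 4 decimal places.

P(H | E) ≈ 0.1566

Let H be the event that the subject carries the genetic variant. P(H) = 0.02, so P(¬H) = 0.98. With E the 'positive' result, P(E|H) = 0.91 and P(E|¬H) = 0.1.
P(E) = 0.91·0.02 + 0.1·0.98 = 0.018200 + 0.098000 = 0.11620.
By Bayes' theorem, P(H|E) = 0.018200 / 0.11620 = 0.1566.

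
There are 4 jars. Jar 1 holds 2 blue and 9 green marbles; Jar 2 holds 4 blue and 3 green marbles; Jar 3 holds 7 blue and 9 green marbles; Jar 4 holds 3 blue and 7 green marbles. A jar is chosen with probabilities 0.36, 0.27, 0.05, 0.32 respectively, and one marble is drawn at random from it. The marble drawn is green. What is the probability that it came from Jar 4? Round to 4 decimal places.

P(green|Jar 1) = 0.8182; P(green|Jar 2) = 0.4286; P(green|Jar 3) = 0.5625; P(green|Jar 4) = 0.7.
Prior × likelihood for each source: 0.36·0.8182=0.2945, 0.27·0.4286=0.1157, 0.05·0.5625=0.02813, 0.32·0.7=0.2240. Summing gives P(green) = 0.66238.
P(Jar 4 | green) = 0.2240 / 0.66238 = 0.3382.

Posterior probability ≈ 0.3382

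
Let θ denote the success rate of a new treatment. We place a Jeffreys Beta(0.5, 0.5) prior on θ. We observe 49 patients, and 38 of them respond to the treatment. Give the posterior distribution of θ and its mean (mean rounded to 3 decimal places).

Posterior: Beta(38.5, 11.5); mean ≈ 0.770

Observing 38 successes and 11 failures updates Beta(0.5, 0.5) by adding the success and failure counts to the two shape parameters: α = 0.5+38 = 38.5, β = 0.5+11 = 11.5.
E[θ | data] = 38.5/(38.5+11.5) = 0.770.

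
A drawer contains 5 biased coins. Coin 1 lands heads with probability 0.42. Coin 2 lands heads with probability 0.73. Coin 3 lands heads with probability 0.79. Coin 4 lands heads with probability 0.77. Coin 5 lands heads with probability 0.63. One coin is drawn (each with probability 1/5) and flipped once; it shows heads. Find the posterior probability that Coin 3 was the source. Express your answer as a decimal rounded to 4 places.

Posterior probability ≈ 0.2365

Tabulate prior·likelihood by source: [1] prior 0.2, lik 0.42, product 0.08400; [2] prior 0.2, lik 0.73, product 0.1460; [3] prior 0.2, lik 0.79, product 0.1580; [4] prior 0.2, lik 0.77, product 0.1540; [5] prior 0.2, lik 0.63, product 0.1260.
Normalizing constant = 0.66800; the posterior for Coin 3 is its product over the sum, 0.1580/0.66800 = 0.2365.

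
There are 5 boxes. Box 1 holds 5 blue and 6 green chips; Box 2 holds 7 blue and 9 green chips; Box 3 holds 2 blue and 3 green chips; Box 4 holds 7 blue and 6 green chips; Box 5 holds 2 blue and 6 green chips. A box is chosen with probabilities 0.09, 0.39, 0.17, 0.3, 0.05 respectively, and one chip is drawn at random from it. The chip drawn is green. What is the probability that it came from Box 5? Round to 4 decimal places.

P(green|Box 1) = 0.5455; P(green|Box 2) = 0.5625; P(green|Box 3) = 0.6; P(green|Box 4) = 0.4615; P(green|Box 5) = 0.75.
Prior × likelihood for each source: 0.09·0.5455=0.04909, 0.39·0.5625=0.2194, 0.17·0.6=0.1020, 0.3·0.4615=0.1385, 0.05·0.75=0.03750. Summing gives P(green) = 0.54643.
P(Box 5 | green) = 0.03750 / 0.54643 = 0.0686.

Posterior probability ≈ 0.0686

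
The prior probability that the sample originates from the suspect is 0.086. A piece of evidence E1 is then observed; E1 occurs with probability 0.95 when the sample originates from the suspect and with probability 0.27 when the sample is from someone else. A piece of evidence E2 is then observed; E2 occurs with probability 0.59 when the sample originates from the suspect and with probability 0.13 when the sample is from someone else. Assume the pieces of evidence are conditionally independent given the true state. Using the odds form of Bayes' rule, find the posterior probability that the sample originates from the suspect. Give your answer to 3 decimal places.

Posterior probability ≈ 0.600

Prior odds = 0.086/(1−0.086) = 0.094092. In log-odds, ln(0.094092) = -2.3635.
Add log likelihood ratios: ln(3.5185) + ln(4.5385) = 2.7706.
Posterior log-odds = 0.40714, so posterior odds = exp(0.40714) = 1.5025. Converting, P(H|E) = 1.5025/2.5025 = 0.600.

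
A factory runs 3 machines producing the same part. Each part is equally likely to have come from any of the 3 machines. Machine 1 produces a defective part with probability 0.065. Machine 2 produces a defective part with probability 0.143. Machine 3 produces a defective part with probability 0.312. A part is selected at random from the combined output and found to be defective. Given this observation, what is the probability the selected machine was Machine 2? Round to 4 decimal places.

Tabulate prior·likelihood by source: [1] prior 0.333333, lik 0.065, product 0.02167; [2] prior 0.333333, lik 0.143, product 0.04767; [3] prior 0.333333, lik 0.312, product 0.1040.
Normalizing constant = 0.17333; the posterior for Machine 2 is its product over the sum, 0.04767/0.17333 = 0.2750.

Posterior probability ≈ 0.2750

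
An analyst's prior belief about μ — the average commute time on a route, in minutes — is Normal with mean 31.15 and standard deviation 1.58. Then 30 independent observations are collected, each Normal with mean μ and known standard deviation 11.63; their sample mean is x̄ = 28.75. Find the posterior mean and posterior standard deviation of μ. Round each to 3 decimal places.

Posterior mean ≈ 30.295; posterior SD ≈ 1.268

Prior precision 1/τ₀² = 1/1.58² = 0.400577; data precision n/σ² = 30/11.63² = 0.221800.
Posterior precision = 0.400577 + 0.221800 = 0.622377, giving posterior SD = 1/√0.622377 = 1.268.
Posterior mean = (0.400577·31.15 + 0.221800·28.75) / 0.622377 = 30.295.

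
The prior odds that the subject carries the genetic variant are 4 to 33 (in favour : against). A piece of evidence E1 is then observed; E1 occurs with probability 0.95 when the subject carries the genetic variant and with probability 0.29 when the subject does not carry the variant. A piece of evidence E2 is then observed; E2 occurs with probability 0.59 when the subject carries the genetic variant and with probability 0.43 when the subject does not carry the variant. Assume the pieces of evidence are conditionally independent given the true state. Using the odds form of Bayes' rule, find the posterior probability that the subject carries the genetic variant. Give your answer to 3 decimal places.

Posterior probability ≈ 0.353

Prior odds = 4/33 = 0.12121. In log-odds, ln(0.12121) = -2.1102.
Add log likelihood ratios: ln(3.2759) + ln(1.3721) = 1.5029.
Posterior log-odds = -0.60729, so posterior odds = exp(-0.60729) = 0.54482. Converting, P(H|E) = 0.54482/1.5448 = 0.353.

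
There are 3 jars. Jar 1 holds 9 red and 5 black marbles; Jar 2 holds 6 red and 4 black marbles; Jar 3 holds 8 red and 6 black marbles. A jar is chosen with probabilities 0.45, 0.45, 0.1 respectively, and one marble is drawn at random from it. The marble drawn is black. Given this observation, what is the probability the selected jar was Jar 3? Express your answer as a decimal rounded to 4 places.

Posterior probability ≈ 0.1117

P(black|Jar 1) = 0.3571; P(black|Jar 2) = 0.4; P(black|Jar 3) = 0.4286.
Prior × likelihood for each source: 0.45·0.3571=0.1607, 0.45·0.4=0.1800, 0.1·0.4286=0.04286. Summing gives P(black) = 0.38357.
P(Jar 3 | black) = 0.04286 / 0.38357 = 0.1117.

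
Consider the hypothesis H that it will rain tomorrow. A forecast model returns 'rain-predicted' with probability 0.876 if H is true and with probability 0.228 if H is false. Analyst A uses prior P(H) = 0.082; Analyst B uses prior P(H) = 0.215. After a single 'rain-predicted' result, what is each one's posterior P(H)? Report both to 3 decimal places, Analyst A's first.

The likelihood ratio for a 'rain-predicted' result is 0.876/0.228 = 3.8421.
Analyst A: prior odds 0.082/0.918 = 0.089325; posterior odds 0.34319; posterior probability 0.256.
Analyst B: prior odds 0.215/0.785 = 0.27389; posterior odds 1.0523; posterior probability 0.513.

Analyst A: 0.256; Analyst B: 0.513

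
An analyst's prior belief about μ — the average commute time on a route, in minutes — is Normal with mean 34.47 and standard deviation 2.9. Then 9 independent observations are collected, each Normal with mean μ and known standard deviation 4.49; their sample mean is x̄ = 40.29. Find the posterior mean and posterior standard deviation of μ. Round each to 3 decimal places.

Posterior mean ≈ 39.066; posterior SD ≈ 1.330

With known σ, the Normal prior is conjugate. Weight on the data is w = (n/σ²)/(n/σ² + 1/τ₀²) = 0.446426/(0.446426+0.118906) = 0.78967.
Posterior mean = w·x̄ + (1−w)·μ₀ = 0.78967·40.29 + 0.21033·34.47 = 39.066. Posterior variance = 1/(0.446426+0.118906) = 1.76887, so SD = 1.330.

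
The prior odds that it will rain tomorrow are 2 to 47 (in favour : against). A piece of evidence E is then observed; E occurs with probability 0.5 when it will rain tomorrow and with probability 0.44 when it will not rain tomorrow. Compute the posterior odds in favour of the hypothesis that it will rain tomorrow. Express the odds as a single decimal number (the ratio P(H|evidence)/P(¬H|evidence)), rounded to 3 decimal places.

Prior odds = 2/47 = 0.042553. In log-odds, ln(0.042553) = -3.1570.
Add log likelihood ratio: ln(1.1364) = 0.12783.
Posterior log-odds = -3.0292, so posterior odds = exp(-3.0292) = 0.048356.

Posterior odds ≈ 0.048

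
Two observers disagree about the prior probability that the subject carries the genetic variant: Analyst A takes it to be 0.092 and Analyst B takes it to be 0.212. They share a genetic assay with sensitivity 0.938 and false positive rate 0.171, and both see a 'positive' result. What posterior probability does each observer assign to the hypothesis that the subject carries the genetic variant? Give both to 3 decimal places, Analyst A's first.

Analyst A: 0.357; Analyst B: 0.596

The likelihood ratio for a 'positive' result is 0.938/0.171 = 5.4854.
Analyst A: prior odds 0.092/0.908 = 0.10132; posterior odds 0.55579; posterior probability 0.357.
Analyst B: prior odds 0.212/0.788 = 0.26904; posterior odds 1.4758; posterior probability 0.596.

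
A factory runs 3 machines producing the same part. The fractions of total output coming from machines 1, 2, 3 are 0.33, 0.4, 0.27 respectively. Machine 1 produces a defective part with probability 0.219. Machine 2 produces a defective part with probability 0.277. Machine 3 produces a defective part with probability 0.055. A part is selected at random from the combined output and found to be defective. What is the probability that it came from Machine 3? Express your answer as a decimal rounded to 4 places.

P(defective|M1) = 0.219; P(defective|M2) = 0.277; P(defective|M3) = 0.055.
Prior × likelihood for each source: 0.33·0.219=0.07227, 0.4·0.277=0.1108, 0.27·0.055=0.01485. Summing gives P(defective) = 0.19792.
P(Machine 3 | defective) = 0.01485 / 0.19792 = 0.0750.

Posterior probability ≈ 0.0750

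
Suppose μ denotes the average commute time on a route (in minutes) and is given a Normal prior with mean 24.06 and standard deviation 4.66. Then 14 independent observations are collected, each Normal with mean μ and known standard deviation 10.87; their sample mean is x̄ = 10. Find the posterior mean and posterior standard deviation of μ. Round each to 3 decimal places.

With known σ, the Normal prior is conjugate. Weight on the data is w = (n/σ²)/(n/σ² + 1/τ₀²) = 0.118487/(0.118487+0.0460498) = 0.72012.
Posterior mean = w·x̄ + (1−w)·μ₀ = 0.72012·10 + 0.27988·24.06 = 13.935. Posterior variance = 1/(0.118487+0.0460498) = 6.07768, so SD = 2.465.

Posterior mean ≈ 13.935; posterior SD ≈ 2.465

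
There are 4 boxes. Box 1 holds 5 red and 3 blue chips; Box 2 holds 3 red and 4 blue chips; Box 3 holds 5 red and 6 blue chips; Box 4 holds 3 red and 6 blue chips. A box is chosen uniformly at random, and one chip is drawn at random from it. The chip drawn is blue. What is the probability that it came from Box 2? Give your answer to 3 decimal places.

Posterior probability ≈ 0.265

Tabulate prior·likelihood by source: [1] prior 0.25, lik 0.375, product 0.09375; [2] prior 0.25, lik 0.5714, product 0.1429; [3] prior 0.25, lik 0.5455, product 0.1364; [4] prior 0.25, lik 0.6667, product 0.1667.
Normalizing constant = 0.53964; the posterior for Box 2 is its product over the sum, 0.1429/0.53964 = 0.265.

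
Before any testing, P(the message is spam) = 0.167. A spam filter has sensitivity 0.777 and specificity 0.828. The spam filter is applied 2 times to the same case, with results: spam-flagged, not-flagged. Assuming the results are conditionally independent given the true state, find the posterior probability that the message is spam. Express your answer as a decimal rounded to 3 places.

Posterior P(H) ≈ 0.196

With H the event that the message is spam, the joint likelihood of the observed sequence is P(data|H) = 0.777·0.223 = 0.17327 and P(data|¬H) = 0.172·0.828 = 0.14242.
Bayes: P(H|data) = 0.167·0.17327 / (0.167·0.17327 + 0.833·0.14242) = 0.028936/0.14757 = 0.1961.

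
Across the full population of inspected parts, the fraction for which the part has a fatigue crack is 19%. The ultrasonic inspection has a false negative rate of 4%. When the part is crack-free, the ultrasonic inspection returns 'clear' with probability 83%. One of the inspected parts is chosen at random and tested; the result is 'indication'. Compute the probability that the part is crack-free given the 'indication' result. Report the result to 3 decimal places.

Write H for 'the part has a fatigue crack'. Prior odds H:¬H = 0.19/0.81 = 0.23457. For the 'indication' outcome, the likelihood ratio is 0.96/0.17 = 5.6471.
Posterior odds = 0.23457 × 5.6471 = 1.3246, so P(H|E) = 1.3246/(1+1.3246) = 0.570. Then P(¬H|E) = 1 − 0.570 = 0.430.

P(¬H | E) ≈ 0.430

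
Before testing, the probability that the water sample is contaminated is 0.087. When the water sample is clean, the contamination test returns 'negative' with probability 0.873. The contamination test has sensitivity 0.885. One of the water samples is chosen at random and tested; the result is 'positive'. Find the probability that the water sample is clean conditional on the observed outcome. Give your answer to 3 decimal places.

P(¬H | E) ≈ 0.601

Write H for 'the water sample is contaminated'. Prior odds H:¬H = 0.087/0.913 = 0.095290. For the 'positive' outcome, the likelihood ratio is 0.885/0.127 = 6.9685.
Posterior odds = 0.095290 × 6.9685 = 0.66403, so P(H|E) = 0.66403/(1+0.66403) = 0.399. Then P(¬H|E) = 1 − 0.399 = 0.601.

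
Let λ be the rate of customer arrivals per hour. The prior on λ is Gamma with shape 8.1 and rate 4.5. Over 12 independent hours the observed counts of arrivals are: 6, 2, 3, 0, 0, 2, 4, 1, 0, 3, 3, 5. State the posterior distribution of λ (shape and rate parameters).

Total count ∑xᵢ = 29 over n = 12 hours.
Gamma is conjugate to the Poisson likelihood: posterior is Gamma(shape = 8.1+29 = 37.1, rate = 4.5+12 = 16.5).

Posterior: Gamma(shape=37.1, rate=16.5)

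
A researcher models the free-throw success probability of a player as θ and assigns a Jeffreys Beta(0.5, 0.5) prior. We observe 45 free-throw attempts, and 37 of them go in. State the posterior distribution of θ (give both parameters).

Observing 37 successes and 8 failures updates Beta(0.5, 0.5) by adding the success and failure counts to the two shape parameters: α = 0.5+37 = 37.5, β = 0.5+8 = 8.5.

Posterior: Beta(37.5, 8.5)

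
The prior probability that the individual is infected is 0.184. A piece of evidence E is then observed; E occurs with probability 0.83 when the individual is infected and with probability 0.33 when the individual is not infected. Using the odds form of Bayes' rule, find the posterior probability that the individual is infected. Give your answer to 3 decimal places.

Prior odds = 0.184/(1−0.184) = 0.22549.
Likelihood ratio for E = 0.83/0.33 = 2.5152.
Posterior odds = prior odds × LR = 0.56714.
Posterior probability = odds/(1+odds) = 0.56714/1.5671 = 0.362.

Posterior probability ≈ 0.362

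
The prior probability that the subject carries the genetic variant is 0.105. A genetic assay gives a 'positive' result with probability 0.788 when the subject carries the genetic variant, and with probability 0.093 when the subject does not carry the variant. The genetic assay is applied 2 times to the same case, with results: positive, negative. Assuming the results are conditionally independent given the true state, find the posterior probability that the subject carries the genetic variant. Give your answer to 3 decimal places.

With H the event that the subject carries the genetic variant, the joint likelihood of the observed sequence is P(data|H) = 0.788·0.212 = 0.16706 and P(data|¬H) = 0.093·0.907 = 0.084351.
Bayes: P(H|data) = 0.105·0.16706 / (0.105·0.16706 + 0.895·0.084351) = 0.017541/0.093035 = 0.1885.

Posterior P(H) ≈ 0.189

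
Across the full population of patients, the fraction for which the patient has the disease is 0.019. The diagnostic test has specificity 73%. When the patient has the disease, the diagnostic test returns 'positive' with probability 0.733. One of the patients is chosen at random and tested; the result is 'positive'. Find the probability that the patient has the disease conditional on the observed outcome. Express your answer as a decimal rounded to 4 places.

P(H | E) ≈ 0.0500

Let H be the event that the patient has the disease. P(H) = 0.019, so P(¬H) = 0.981. With E the 'positive' result, P(E|H) = 0.733 and P(E|¬H) = 0.27.
P(E) = 0.733·0.019 + 0.27·0.981 = 0.013927 + 0.26487 = 0.27880.
By Bayes' theorem, P(H|E) = 0.013927 / 0.27880 = 0.0500.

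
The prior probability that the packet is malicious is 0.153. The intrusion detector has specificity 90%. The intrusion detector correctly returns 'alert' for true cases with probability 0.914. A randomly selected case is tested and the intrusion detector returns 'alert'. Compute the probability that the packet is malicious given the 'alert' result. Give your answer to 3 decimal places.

Let H be the event that the packet is malicious. P(H) = 0.153, so P(¬H) = 0.847. With E the 'alert' result, P(E|H) = 0.914 and P(E|¬H) = 0.1.
P(E) = 0.914·0.153 + 0.1·0.847 = 0.13984 + 0.084700 = 0.22454.
By Bayes' theorem, P(H|E) = 0.13984 / 0.22454 = 0.623.

P(H | E) ≈ 0.623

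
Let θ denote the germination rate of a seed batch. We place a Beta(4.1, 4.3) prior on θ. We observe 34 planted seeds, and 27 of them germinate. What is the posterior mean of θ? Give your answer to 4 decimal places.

Posterior mean ≈ 0.7335

The binomial likelihood is conjugate to the Beta prior: with 27 successes and 7 failures, the posterior is Beta(4.1+27, 4.3+7) = Beta(31.1, 11.3).
E[θ | data] = 31.1/(31.1+11.3) = 0.7335.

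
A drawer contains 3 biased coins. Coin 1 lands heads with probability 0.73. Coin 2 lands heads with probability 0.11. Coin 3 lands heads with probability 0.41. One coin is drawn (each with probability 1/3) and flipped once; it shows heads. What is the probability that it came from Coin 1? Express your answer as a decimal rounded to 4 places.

Tabulate prior·likelihood by source: [1] prior 0.333333, lik 0.73, product 0.2433; [2] prior 0.333333, lik 0.11, product 0.03667; [3] prior 0.333333, lik 0.41, product 0.1367.
Normalizing constant = 0.41667; the posterior for Coin 1 is its product over the sum, 0.2433/0.41667 = 0.5840.

Posterior probability ≈ 0.5840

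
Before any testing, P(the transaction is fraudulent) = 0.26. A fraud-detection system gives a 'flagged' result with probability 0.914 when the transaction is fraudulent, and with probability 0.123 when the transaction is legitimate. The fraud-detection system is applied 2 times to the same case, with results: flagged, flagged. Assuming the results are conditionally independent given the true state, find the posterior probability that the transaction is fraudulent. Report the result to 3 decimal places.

Posterior P(H) ≈ 0.951

With H the event that the transaction is fraudulent, the joint likelihood of the observed sequence is P(data|H) = 0.914·0.914 = 0.83540 and P(data|¬H) = 0.123·0.123 = 0.015129.
Bayes: P(H|data) = 0.26·0.83540 / (0.26·0.83540 + 0.74·0.015129) = 0.21720/0.22840 = 0.9510.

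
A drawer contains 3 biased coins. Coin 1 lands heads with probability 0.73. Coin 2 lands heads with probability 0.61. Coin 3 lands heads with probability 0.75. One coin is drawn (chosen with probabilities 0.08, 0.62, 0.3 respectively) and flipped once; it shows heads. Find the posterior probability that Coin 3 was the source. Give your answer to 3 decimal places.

Tabulate prior·likelihood by source: [1] prior 0.08, lik 0.73, product 0.05840; [2] prior 0.62, lik 0.61, product 0.3782; [3] prior 0.3, lik 0.75, product 0.2250.
Normalizing constant = 0.66160; the posterior for Coin 3 is its product over the sum, 0.2250/0.66160 = 0.340.

Posterior probability ≈ 0.340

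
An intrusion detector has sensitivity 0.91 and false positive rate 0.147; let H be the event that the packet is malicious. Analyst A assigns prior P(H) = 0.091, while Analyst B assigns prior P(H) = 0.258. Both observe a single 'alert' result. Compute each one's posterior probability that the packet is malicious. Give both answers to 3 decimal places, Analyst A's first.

Analyst A: 0.383; Analyst B: 0.683

The likelihood ratio for an 'alert' result is 0.91/0.147 = 6.1905.
Analyst A: prior odds 0.091/0.909 = 0.10011; posterior odds 0.61973; posterior probability 0.383.
Analyst B: prior odds 0.258/0.742 = 0.34771; posterior odds 2.1525; posterior probability 0.683.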